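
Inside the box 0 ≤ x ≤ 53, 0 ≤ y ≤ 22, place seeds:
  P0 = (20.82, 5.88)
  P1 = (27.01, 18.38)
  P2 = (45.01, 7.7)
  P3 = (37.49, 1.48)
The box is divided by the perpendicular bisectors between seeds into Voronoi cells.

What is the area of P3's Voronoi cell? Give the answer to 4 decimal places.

1. box [0,53]×[0,22]: [(0, 0) (53, 0) (53, 22) (0, 22)]
2. ⊥bis P3·P0 via (29.155,3.68): [(28.1837, 0) (53, 0) (53, 22) (33.9905, 22)]  |A|=482.0839
3. ⊥bis P3·P1 via (32.25,9.93): [(30.5218, 8.8583) (28.1837, 0) (53, 0) (53, 22) (51.714, 22)]  |A|=365.6255
4. ⊥bis P3·P2 via (41.25,4.59): [(35.2793, 11.8085) (30.5218, 8.8583) (28.1837, 0) (45.0465, 0)]  |A|=117.1857
5. canonical 4-gon: [(35.2793, 11.8085) (30.5218, 8.8583) (28.1837, 0) (45.0465, 0)]
6. shoelace: 117.1857

Area of P3's cell: 117.1857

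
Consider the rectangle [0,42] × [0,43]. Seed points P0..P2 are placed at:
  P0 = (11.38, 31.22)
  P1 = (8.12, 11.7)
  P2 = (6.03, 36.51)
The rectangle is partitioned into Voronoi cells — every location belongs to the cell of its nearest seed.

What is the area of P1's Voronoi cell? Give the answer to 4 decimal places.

Area of P1's cell: 822.4086

1. box [0,42]×[0,43]: [(0, 0) (42, 0) (42, 43) (0, 43)]
2. ⊥bis P1·P0 via (9.75,21.46): [(0, 23.0883) (0, 0) (42, 0) (42, 16.074)]  |A|=822.4086
3. ⊥bis P1·P2 via (7.075,24.105): [(0, 23.0883) (0, 0) (42, 0) (42, 16.074)]  |A|=822.4086
4. canonical 4-gon: [(0, 23.0883) (0, 0) (42, 0) (42, 16.074)]
5. shoelace: 822.4086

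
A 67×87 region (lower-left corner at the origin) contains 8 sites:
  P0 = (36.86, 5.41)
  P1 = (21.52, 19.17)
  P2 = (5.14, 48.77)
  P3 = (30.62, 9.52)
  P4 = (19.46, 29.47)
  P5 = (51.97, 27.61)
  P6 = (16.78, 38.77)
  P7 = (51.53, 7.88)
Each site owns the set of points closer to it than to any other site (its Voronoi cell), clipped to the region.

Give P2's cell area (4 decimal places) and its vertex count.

Area of P2's cell: 1346.4748 (3 vertices)

1. box [0,67]×[0,87]: [(0, 0) (67, 0) (67, 87) (0, 87)]
2. ⊥bis P2·P0 via (21,27.09): [(0, 11.7275) (67, 60.7413) (67, 87) (0, 87)]  |A|=3401.297
3. ⊥bis P2·P1 via (13.33,33.97): [(0, 26.5935) (67, 63.6698) (67, 87) (0, 87)]  |A|=2805.18
4. ⊥bis P2·P3 via (17.88,29.145): [(0, 26.5935) (67, 63.6698) (67, 87) (0, 87)]  |A|=2805.18
5. ⊥bis P2·P4 via (12.3,39.12): [(0, 29.9938) (67, 79.7057) (67, 87) (0, 87)]  |A|=2154.0674
6. ⊥bis P2·P5 via (28.555,38.19): [(0, 29.9938) (37.3852, 57.7324) (50.6097, 87) (0, 87)]  |A|=1806.205
7. ⊥bis P2·P6 via (10.96,43.77): [(0, 31.0126) (48.0992, 87) (0, 87)]  |A|=1346.4748
8. ⊥bis P2·P7 via (28.335,28.325): [(0, 31.0126) (48.0992, 87) (0, 87)]  |A|=1346.4748
9. canonical 3-gon: [(0, 31.0126) (48.0992, 87) (0, 87)]
10. shoelace: 1346.4748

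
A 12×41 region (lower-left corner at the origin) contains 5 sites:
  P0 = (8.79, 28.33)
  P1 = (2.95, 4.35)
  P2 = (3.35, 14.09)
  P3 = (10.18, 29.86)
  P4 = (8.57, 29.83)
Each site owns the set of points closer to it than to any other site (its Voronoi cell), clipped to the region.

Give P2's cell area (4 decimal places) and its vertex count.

1. box [0,12]×[0,41]: [(0, 0) (12, 0) (12, 41) (0, 41)]
2. ⊥bis P2·P0 via (6.07,21.21): [(0, 23.5289) (0, 0) (12, 0) (12, 18.9446)]  |A|=254.8409
3. ⊥bis P2·P1 via (3.15,9.22): [(0, 23.5289) (0, 9.3494) (12, 8.8566) (12, 18.9446)]  |A|=145.6054
4. ⊥bis P2·P3 via (6.765,21.975): [(0, 23.5289) (0, 9.3494) (12, 8.8566) (12, 18.9446)]  |A|=145.6054
5. ⊥bis P2·P4 via (5.96,21.96): [(0, 23.5289) (0, 9.3494) (12, 8.8566) (12, 18.9446)]  |A|=145.6054
6. canonical 4-gon: [(0, 23.5289) (0, 9.3494) (12, 8.8566) (12, 18.9446)]
7. shoelace: 145.6054

Area of P2's cell: 145.6054 (4 vertices)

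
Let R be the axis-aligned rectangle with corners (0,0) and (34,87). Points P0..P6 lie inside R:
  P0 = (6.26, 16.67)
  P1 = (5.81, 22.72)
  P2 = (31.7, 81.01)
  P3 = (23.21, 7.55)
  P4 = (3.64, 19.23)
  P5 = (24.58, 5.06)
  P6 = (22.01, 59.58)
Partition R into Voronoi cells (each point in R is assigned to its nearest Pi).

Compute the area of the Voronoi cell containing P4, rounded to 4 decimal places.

1. box [0,34]×[0,87]: [(0, 0) (34, 0) (34, 87) (0, 87)]
2. ⊥bis P4·P0 via (4.95,17.95): [(0, 12.884) (34, 47.6809) (34, 87) (0, 87)]  |A|=1928.3977
3. ⊥bis P4·P1 via (4.725,20.975): [(0, 23.9129) (0, 12.884) (6.7036, 19.7447)]  |A|=36.9669
4. ⊥bis P4·P2 via (17.67,50.12): [(0, 23.9129) (0, 12.884) (6.7036, 19.7447)]  |A|=36.9669
5. ⊥bis P4·P3 via (13.425,13.39): [(0, 23.9129) (0, 12.884) (6.7036, 19.7447)]  |A|=36.9669
6. ⊥bis P4·P5 via (14.11,12.145): [(0, 23.9129) (0, 12.884) (6.7036, 19.7447)]  |A|=36.9669
7. ⊥bis P4·P6 via (12.825,39.405): [(0, 23.9129) (0, 12.884) (6.7036, 19.7447)]  |A|=36.9669
8. canonical 3-gon: [(0, 23.9129) (0, 12.884) (6.7036, 19.7447)]
9. shoelace: 36.9669

Area of P4's cell: 36.9669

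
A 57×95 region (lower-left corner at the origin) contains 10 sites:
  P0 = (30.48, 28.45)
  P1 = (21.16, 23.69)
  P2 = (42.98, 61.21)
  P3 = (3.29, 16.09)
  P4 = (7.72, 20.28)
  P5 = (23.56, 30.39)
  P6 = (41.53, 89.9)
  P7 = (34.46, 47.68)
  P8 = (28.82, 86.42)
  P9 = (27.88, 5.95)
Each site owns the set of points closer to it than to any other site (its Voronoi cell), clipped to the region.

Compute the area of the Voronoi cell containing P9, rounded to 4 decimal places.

1. box [0,57]×[0,95]: [(0, 0) (57, 0) (57, 95) (0, 95)]
2. ⊥bis P9·P0 via (29.18,17.2): [(0, 20.5719) (0, 0) (57, 0) (57, 13.9852)]  |A|=984.8789
3. ⊥bis P9·P1 via (24.52,14.82): [(30.4236, 17.0563) (0, 5.5317) (0, 0) (57, 0) (57, 13.9852)]  |A|=756.0906
4. ⊥bis P9·P2 via (35.43,33.58): [(30.4236, 17.0563) (0, 5.5317) (0, 0) (57, 0) (57, 13.9852)]  |A|=756.0906
5. ⊥bis P9·P3 via (15.585,11.02): [(30.4236, 17.0563) (15.788, 11.5123) (11.0408, 0) (57, 0) (57, 13.9852)]  |A|=648.8712
6. ⊥bis P9·P4 via (17.8,13.115): [(30.4236, 17.0563) (16.9824, 11.9647) (14.5821, 8.588) (11.0408, 0) (57, 0) (57, 13.9852)]  |A|=647.3976
7. ⊥bis P9·P5 via (25.72,18.17): [(30.4236, 17.0563) (16.9824, 11.9647) (14.5821, 8.588) (11.0408, 0) (57, 0) (57, 13.9852)]  |A|=647.3976
8. ⊥bis P9·P6 via (34.705,47.925): [(30.4236, 17.0563) (16.9824, 11.9647) (14.5821, 8.588) (11.0408, 0) (57, 0) (57, 13.9852)]  |A|=647.3976
9. ⊥bis P9·P7 via (31.17,26.815): [(30.4236, 17.0563) (16.9824, 11.9647) (14.5821, 8.588) (11.0408, 0) (57, 0) (57, 13.9852)]  |A|=647.3976
10. ⊥bis P9·P8 via (28.35,46.185): [(30.4236, 17.0563) (16.9824, 11.9647) (14.5821, 8.588) (11.0408, 0) (57, 0) (57, 13.9852)]  |A|=647.3976
11. canonical 6-gon: [(30.4236, 17.0563) (16.9824, 11.9647) (14.5821, 8.588) (11.0408, 0) (57, 0) (57, 13.9852)]
12. shoelace: 647.3976

Area of P9's cell: 647.3976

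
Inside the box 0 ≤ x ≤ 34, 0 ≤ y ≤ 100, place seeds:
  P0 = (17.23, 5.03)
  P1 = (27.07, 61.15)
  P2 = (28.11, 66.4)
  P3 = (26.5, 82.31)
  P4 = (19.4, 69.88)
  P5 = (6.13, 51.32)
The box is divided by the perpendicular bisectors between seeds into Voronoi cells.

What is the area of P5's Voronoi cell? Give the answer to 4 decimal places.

Area of P5's cell: 756.2076

1. box [0,34]×[0,100]: [(0, 0) (34, 0) (34, 100) (0, 100)]
2. ⊥bis P5·P0 via (11.68,28.175): [(0, 25.3742) (34, 33.5272) (34, 100) (0, 100)]  |A|=2398.6763
3. ⊥bis P5·P1 via (16.6,56.235): [(0, 91.5965) (0, 25.3742) (27.9418, 32.0745)]  |A|=925.1866
4. ⊥bis P5·P2 via (17.12,58.86): [(11.5708, 66.9483) (0, 83.8134) (0, 25.3742) (27.9418, 32.0745)]  |A|=880.1583
5. ⊥bis P5·P3 via (16.315,66.815): [(11.5708, 66.9483) (7.8406, 72.3853) (0, 77.539) (0, 25.3742) (27.9418, 32.0745)]  |A|=855.5607
6. ⊥bis P5·P4 via (12.765,60.6): [(15.4532, 58.678) (0, 69.7267) (0, 25.3742) (27.9418, 32.0745)]  |A|=756.2076
7. canonical 4-gon: [(15.4532, 58.678) (0, 69.7267) (0, 25.3742) (27.9418, 32.0745)]
8. shoelace: 756.2076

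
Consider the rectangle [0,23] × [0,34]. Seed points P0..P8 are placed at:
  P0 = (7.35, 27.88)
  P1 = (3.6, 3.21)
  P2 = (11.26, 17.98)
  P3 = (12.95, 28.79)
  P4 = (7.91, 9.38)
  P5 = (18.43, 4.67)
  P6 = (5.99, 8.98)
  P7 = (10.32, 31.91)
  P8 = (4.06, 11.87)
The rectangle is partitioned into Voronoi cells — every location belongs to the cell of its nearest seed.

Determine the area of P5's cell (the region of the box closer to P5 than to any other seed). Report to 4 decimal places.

1. box [0,23]×[0,34]: [(0, 0) (23, 0) (23, 34) (0, 34)]
2. ⊥bis P5·P0 via (12.89,16.275): [(0, 10.1216) (0, 0) (23, 0) (23, 21.1013)]  |A|=359.0631
3. ⊥bis P5·P1 via (11.015,3.94): [(9.9393, 14.8664) (11.4029, 0) (23, 0) (23, 21.1013)]  |A|=224.0025
4. ⊥bis P5·P2 via (14.845,11.325): [(10.5175, 8.9938) (11.4029, 0) (23, 0) (23, 15.718)]  |A|=150.2515
5. ⊥bis P5·P3 via (15.69,16.73): [(10.5175, 8.9938) (11.4029, 0) (23, 0) (23, 15.718)]  |A|=150.2515
6. ⊥bis P5·P4 via (13.17,7.025): [(15.1747, 11.5026) (11.1545, 2.5232) (11.4029, 0) (23, 0) (23, 15.718)]  |A|=134.3849
7. ⊥bis P5·P6 via (12.21,6.825): [(15.1747, 11.5026) (11.1545, 2.5232) (11.4029, 0) (23, 0) (23, 15.718)]  |A|=134.3849
8. ⊥bis P5·P7 via (14.375,18.29): [(15.1747, 11.5026) (11.1545, 2.5232) (11.4029, 0) (23, 0) (23, 15.718)]  |A|=134.3849
9. ⊥bis P5·P8 via (11.245,8.27): [(15.1747, 11.5026) (11.1545, 2.5232) (11.4029, 0) (23, 0) (23, 15.718)]  |A|=134.3849
10. canonical 5-gon: [(15.1747, 11.5026) (11.1545, 2.5232) (11.4029, 0) (23, 0) (23, 15.718)]
11. shoelace: 134.3849

Area of P5's cell: 134.3849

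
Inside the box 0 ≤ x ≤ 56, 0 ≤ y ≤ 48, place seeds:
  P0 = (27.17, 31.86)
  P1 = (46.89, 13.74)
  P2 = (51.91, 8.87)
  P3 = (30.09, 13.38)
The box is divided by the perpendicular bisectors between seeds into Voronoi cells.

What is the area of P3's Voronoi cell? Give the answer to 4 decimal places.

Area of P3's cell: 814.3187

1. box [0,56]×[0,48]: [(0, 0) (56, 0) (56, 48) (0, 48)]
2. ⊥bis P3·P0 via (28.63,22.62): [(0, 18.0962) (0, 0) (56, 0) (56, 26.9447)]  |A|=1261.1455
3. ⊥bis P3·P1 via (38.49,13.56): [(38.2632, 24.1421) (0, 18.0962) (0, 0) (38.7806, 0)]  |A|=814.3328
4. ⊥bis P3·P2 via (41,11.125): [(38.7731, 0.3507) (38.2632, 24.1421) (0, 18.0962) (0, 0) (38.7006, 0)]  |A|=814.3187
5. canonical 5-gon: [(38.7731, 0.3507) (38.2632, 24.1421) (0, 18.0962) (0, 0) (38.7006, 0)]
6. shoelace: 814.3187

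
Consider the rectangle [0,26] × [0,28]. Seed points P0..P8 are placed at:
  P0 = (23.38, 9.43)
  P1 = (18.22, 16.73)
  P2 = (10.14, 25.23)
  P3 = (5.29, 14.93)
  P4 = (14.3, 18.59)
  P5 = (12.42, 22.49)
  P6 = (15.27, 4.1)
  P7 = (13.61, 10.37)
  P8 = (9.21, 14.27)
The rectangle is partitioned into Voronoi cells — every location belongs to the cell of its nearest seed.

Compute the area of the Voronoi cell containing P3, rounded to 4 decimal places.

1. box [0,26]×[0,28]: [(0, 0) (26, 0) (26, 28) (0, 28)]
2. ⊥bis P3·P0 via (14.335,12.18): [(0, 0) (10.6318, 0) (19.1448, 28) (0, 28)]  |A|=416.8736
3. ⊥bis P3·P1 via (11.755,15.83): [(0, 0) (10.6318, 0) (12.9138, 7.5057) (10.0608, 28) (0, 28)]  |A|=323.788
4. ⊥bis P3·P2 via (7.715,20.08): [(0, 23.7128) (0, 0) (10.6318, 0) (12.9138, 7.5057) (11.4053, 18.3424)]  |A|=250.7578
5. ⊥bis P3·P4 via (9.795,16.76): [(8.6193, 19.6542) (0, 23.7128) (0, 0) (10.6318, 0) (12.9138, 7.5057) (12.5799, 9.9042)]  |A|=239.7743
6. ⊥bis P3·P5 via (8.855,18.71): [(9.0947, 18.4839) (7.0907, 20.374) (0, 23.7128) (0, 0) (10.6318, 0) (12.9138, 7.5057) (12.5799, 9.9042)]  |A|=239.051
7. ⊥bis P3·P6 via (10.28,9.515): [(12.0685, 11.1632) (9.0947, 18.4839) (7.0907, 20.374) (0, 23.7128) (0, 0.0418)]  |A|=171.7074
8. ⊥bis P3·P7 via (9.45,12.65): [(5.1314, 4.7705) (10.607, 14.761) (9.0947, 18.4839) (7.0907, 20.374) (0, 23.7128) (0, 0.0418)]  |A|=154.5566
9. ⊥bis P3·P8 via (7.25,14.6): [(5.1314, 4.7705) (5.8006, 5.9914) (8.0671, 19.4531) (7.0907, 20.374) (0, 23.7128) (0, 0.0418)]  |A|=130.9636
10. canonical 6-gon: [(5.1314, 4.7705) (5.8006, 5.9914) (8.0671, 19.4531) (7.0907, 20.374) (0, 23.7128) (0, 0.0418)]
11. shoelace: 130.9636

Area of P3's cell: 130.9636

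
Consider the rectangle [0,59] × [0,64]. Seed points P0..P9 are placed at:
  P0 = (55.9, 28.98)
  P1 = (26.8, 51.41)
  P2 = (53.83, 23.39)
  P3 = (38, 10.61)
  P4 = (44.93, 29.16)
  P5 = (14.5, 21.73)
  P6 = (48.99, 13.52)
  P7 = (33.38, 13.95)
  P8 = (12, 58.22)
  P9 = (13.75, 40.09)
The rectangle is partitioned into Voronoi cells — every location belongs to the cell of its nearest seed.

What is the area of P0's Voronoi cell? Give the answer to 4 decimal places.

Area of P0's cell: 264.1719

1. box [0,59]×[0,64]: [(0, 0) (59, 0) (59, 64) (0, 64)]
2. ⊥bis P0·P1 via (41.35,40.195): [(10.3681, 0) (59, 0) (59, 63.0936)]  |A|=1534.1808
3. ⊥bis P0·P2 via (54.865,26.185): [(35.9501, 33.1893) (59, 24.6538) (59, 63.0936)]  |A|=443.0173
4. ⊥bis P0·P3 via (46.95,19.795): [(35.9501, 33.1893) (59, 24.6538) (59, 63.0936)]  |A|=443.0173
5. ⊥bis P0·P4 via (50.415,29.07): [(50.7987, 52.4534) (50.3948, 27.8403) (59, 24.6538) (59, 63.0936)]  |A|=264.1719
6. ⊥bis P0·P5 via (35.2,25.355): [(50.7987, 52.4534) (50.3948, 27.8403) (59, 24.6538) (59, 63.0936)]  |A|=264.1719
7. ⊥bis P0·P6 via (52.445,21.25): [(50.7987, 52.4534) (50.3948, 27.8403) (59, 24.6538) (59, 63.0936)]  |A|=264.1719
8. ⊥bis P0·P7 via (44.64,21.465): [(50.7987, 52.4534) (50.3948, 27.8403) (59, 24.6538) (59, 63.0936)]  |A|=264.1719
9. ⊥bis P0·P8 via (33.95,43.6): [(50.7987, 52.4534) (50.3948, 27.8403) (59, 24.6538) (59, 63.0936)]  |A|=264.1719
10. ⊥bis P0·P9 via (34.825,34.535): [(50.7987, 52.4534) (50.3948, 27.8403) (59, 24.6538) (59, 63.0936)]  |A|=264.1719
11. canonical 4-gon: [(50.7987, 52.4534) (50.3948, 27.8403) (59, 24.6538) (59, 63.0936)]
12. shoelace: 264.1719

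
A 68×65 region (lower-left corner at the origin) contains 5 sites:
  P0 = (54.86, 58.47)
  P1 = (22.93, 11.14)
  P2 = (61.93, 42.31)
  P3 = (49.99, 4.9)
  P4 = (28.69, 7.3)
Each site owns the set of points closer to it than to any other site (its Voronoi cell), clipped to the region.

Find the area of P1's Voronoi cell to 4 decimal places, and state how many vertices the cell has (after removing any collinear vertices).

Area of P1's cell: 1576.0056 (5 vertices)

1. box [0,68]×[0,65]: [(0, 0) (68, 0) (68, 65) (0, 65)]
2. ⊥bis P1·P0 via (38.895,34.805): [(0, 61.0445) (0, 0) (68, 0) (68, 15.17)]  |A|=2591.2957
3. ⊥bis P1·P2 via (42.43,26.725): [(32.5524, 39.0839) (0, 61.0445) (0, 0) (63.7894, 0)]  |A|=2240.1426
4. ⊥bis P1·P3 via (36.46,8.02): [(41.1443, 28.3337) (32.5524, 39.0839) (0, 61.0445) (0, 0) (34.6106, 0)]  |A|=1826.7708
5. ⊥bis P1·P4 via (25.81,9.22): [(39.7312, 30.1018) (32.5524, 39.0839) (0, 61.0445) (0, 0) (19.6633, 0)]  |A|=1576.0056
6. canonical 5-gon: [(39.7312, 30.1018) (32.5524, 39.0839) (0, 61.0445) (0, 0) (19.6633, 0)]
7. shoelace: 1576.0056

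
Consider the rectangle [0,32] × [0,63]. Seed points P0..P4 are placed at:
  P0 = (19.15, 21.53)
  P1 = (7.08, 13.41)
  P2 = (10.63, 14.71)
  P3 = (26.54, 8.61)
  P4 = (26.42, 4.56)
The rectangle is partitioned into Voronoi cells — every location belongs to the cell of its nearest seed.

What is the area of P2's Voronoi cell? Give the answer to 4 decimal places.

1. box [0,32]×[0,63]: [(0, 0) (32, 0) (32, 63) (0, 63)]
2. ⊥bis P2·P0 via (14.89,18.12): [(0, 36.7216) (0, 0) (29.3945, 0)]  |A|=539.7064
3. ⊥bis P2·P1 via (8.855,14.06): [(1.0256, 35.4404) (14.0037, 0) (29.3945, 0)]  |A|=272.7274
4. ⊥bis P2·P3 via (18.585,11.66): [(19.063, 12.9068) (1.0256, 35.4404) (14.0037, 0) (14.1145, 0)]  |A|=174.1195
5. ⊥bis P2·P4 via (18.525,9.635): [(16.7497, 6.8733) (19.063, 12.9068) (1.0256, 35.4404) (13.3968, 1.6573)]  |A|=169.3777
6. canonical 4-gon: [(16.7497, 6.8733) (19.063, 12.9068) (1.0256, 35.4404) (13.3968, 1.6573)]
7. shoelace: 169.3777

Area of P2's cell: 169.3777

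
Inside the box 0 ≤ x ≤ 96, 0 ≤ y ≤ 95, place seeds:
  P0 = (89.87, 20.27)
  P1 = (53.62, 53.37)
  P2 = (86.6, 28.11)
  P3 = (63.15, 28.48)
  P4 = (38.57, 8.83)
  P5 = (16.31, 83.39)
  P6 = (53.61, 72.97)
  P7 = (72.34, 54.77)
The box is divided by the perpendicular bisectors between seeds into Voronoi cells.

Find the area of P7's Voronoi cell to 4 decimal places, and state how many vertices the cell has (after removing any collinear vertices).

Area of P7's cell: 1232.0301 (6 vertices)

1. box [0,96]×[0,95]: [(0, 0) (96, 0) (96, 95) (0, 95)]
2. ⊥bis P7·P0 via (81.105,37.52): [(0, 0) (7.2636, 0) (96, 45.0884) (96, 95) (0, 95)]  |A|=7119.5091
3. ⊥bis P7·P1 via (62.98,54.07): [(64.8359, 29.2534) (96, 45.0884) (96, 95) (59.919, 95)]  |A|=1963.8254
4. ⊥bis P7·P2 via (79.47,41.44): [(64.5225, 33.4448) (96, 50.2816) (96, 95) (59.919, 95)]  |A|=1814.2981
5. ⊥bis P7·P3 via (67.745,41.625): [(63.8078, 43.0013) (75.0451, 39.0732) (96, 50.2816) (96, 95) (59.919, 95)]  |A|=1762.0074
6. ⊥bis P7·P4 via (55.455,31.8): [(63.8078, 43.0013) (75.0451, 39.0732) (96, 50.2816) (96, 95) (59.919, 95)]  |A|=1762.0074
7. ⊥bis P7·P5 via (44.325,69.08): [(63.8078, 43.0013) (75.0451, 39.0732) (96, 50.2816) (96, 95) (59.919, 95)]  |A|=1762.0074
8. ⊥bis P7·P6 via (62.975,63.87): [(62.2991, 63.1744) (63.8078, 43.0013) (75.0451, 39.0732) (96, 50.2816) (96, 95) (93.2241, 95)]  |A|=1232.0301
9. canonical 6-gon: [(62.2991, 63.1744) (63.8078, 43.0013) (75.0451, 39.0732) (96, 50.2816) (96, 95) (93.2241, 95)]
10. shoelace: 1232.0301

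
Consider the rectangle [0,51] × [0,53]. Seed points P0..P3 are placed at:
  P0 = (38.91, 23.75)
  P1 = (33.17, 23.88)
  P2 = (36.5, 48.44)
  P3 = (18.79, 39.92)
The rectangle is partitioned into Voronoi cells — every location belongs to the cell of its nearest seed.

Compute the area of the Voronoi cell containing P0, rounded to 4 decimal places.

1. box [0,51]×[0,53]: [(0, 0) (51, 0) (51, 53) (0, 53)]
2. ⊥bis P0·P1 via (36.04,23.815): [(35.5006, 0) (51, 0) (51, 53) (36.701, 53)]  |A|=789.6571
3. ⊥bis P0·P2 via (37.705,36.095): [(36.315, 35.9593) (35.5006, 0) (51, 0) (51, 37.3927)]  |A|=553.2286
4. ⊥bis P0·P3 via (28.85,31.835): [(36.315, 35.9593) (35.5006, 0) (51, 0) (51, 37.3927)]  |A|=553.2286
5. canonical 4-gon: [(36.315, 35.9593) (35.5006, 0) (51, 0) (51, 37.3927)]
6. shoelace: 553.2286

Area of P0's cell: 553.2286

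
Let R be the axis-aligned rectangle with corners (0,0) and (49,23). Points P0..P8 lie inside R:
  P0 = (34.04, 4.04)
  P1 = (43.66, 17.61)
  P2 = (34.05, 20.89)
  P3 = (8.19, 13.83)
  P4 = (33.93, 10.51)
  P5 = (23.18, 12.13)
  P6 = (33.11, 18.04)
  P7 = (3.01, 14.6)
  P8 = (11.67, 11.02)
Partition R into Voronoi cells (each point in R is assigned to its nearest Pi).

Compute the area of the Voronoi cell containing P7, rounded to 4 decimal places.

1. box [0,49]×[0,23]: [(0, 0) (49, 0) (49, 23) (0, 23)]
2. ⊥bis P7·P0 via (18.525,9.32): [(0, 0) (15.3533, 0) (23.1805, 23) (0, 23)]  |A|=443.1384
3. ⊥bis P7·P1 via (23.335,16.105): [(0, 0) (15.3533, 0) (22.8881, 22.1407) (22.8244, 23) (0, 23)]  |A|=442.9854
4. ⊥bis P7·P2 via (18.53,17.745): [(0, 0) (15.3533, 0) (19.5982, 12.4736) (17.4651, 23) (0, 23)]  |A|=413.0571
5. ⊥bis P7·P3 via (5.6,14.215): [(0, 0) (3.487, 0) (6.9059, 23) (0, 23)]  |A|=119.5176
6. ⊥bis P7·P4 via (18.47,12.555): [(0, 0) (3.487, 0) (6.9059, 23) (0, 23)]  |A|=119.5176
7. ⊥bis P7·P5 via (13.095,13.365): [(0, 0) (3.487, 0) (6.9059, 23) (0, 23)]  |A|=119.5176
8. ⊥bis P7·P6 via (18.06,16.32): [(0, 0) (3.487, 0) (6.9059, 23) (0, 23)]  |A|=119.5176
9. ⊥bis P7·P8 via (7.34,12.81): [(0, 0) (2.0444, 0) (4.2969, 5.4488) (6.9059, 23) (0, 23)]  |A|=115.5876
10. canonical 5-gon: [(0, 0) (2.0444, 0) (4.2969, 5.4488) (6.9059, 23) (0, 23)]
11. shoelace: 115.5876

Area of P7's cell: 115.5876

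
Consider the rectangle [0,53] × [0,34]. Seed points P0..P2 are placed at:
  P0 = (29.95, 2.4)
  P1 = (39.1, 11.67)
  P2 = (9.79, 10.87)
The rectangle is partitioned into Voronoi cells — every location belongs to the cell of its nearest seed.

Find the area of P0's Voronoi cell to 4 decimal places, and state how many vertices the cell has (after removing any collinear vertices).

1. box [0,53]×[0,34]: [(0, 0) (53, 0) (53, 34) (0, 34)]
2. ⊥bis P0·P1 via (34.525,7.035): [(0, 0) (41.6523, 0) (7.2064, 34) (0, 34)]  |A|=830.5966
3. ⊥bis P0·P2 via (19.87,6.635): [(17.0824, 0) (41.6523, 0) (24.2847, 17.1427)]  |A|=210.5975
4. canonical 3-gon: [(17.0824, 0) (41.6523, 0) (24.2847, 17.1427)]
5. shoelace: 210.5975

Area of P0's cell: 210.5975 (3 vertices)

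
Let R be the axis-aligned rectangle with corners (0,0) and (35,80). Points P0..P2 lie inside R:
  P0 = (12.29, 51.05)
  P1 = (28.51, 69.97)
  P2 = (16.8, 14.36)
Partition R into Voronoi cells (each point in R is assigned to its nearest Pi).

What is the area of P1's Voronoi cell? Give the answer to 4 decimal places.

1. box [0,35]×[0,80]: [(0, 0) (35, 0) (35, 80) (0, 80)]
2. ⊥bis P1·P0 via (20.4,60.51): [(0, 77.9988) (35, 47.9935) (35, 80) (0, 80)]  |A|=595.1347
3. ⊥bis P1·P2 via (22.655,42.165): [(0, 77.9988) (35, 47.9935) (35, 80) (0, 80)]  |A|=595.1347
4. canonical 4-gon: [(0, 77.9988) (35, 47.9935) (35, 80) (0, 80)]
5. shoelace: 595.1347

Area of P1's cell: 595.1347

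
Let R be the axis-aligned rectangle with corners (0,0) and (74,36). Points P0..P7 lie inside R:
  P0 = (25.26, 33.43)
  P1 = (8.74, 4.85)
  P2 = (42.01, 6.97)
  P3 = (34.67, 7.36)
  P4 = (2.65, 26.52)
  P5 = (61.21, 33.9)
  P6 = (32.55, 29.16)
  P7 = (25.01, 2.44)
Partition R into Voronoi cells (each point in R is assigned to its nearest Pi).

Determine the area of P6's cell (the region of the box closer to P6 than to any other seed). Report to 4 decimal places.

1. box [0,74]×[0,36]: [(0, 0) (74, 0) (74, 36) (0, 36)]
2. ⊥bis P6·P0 via (28.905,31.295): [(10.5745, 0) (74, 0) (74, 36) (31.6609, 36)]  |A|=1903.764
3. ⊥bis P6·P1 via (20.645,17.005): [(20.575, 17.0735) (38.0071, 0) (74, 0) (74, 36) (31.6609, 36)]  |A|=1669.5777
4. ⊥bis P6·P2 via (37.28,18.065): [(20.575, 17.0735) (24.9358, 12.8024) (74, 33.7194) (74, 36) (31.6609, 36)]  |A|=611.9715
5. ⊥bis P6·P3 via (33.61,18.26): [(20.575, 17.0735) (20.6504, 16.9997) (38.9571, 18.78) (74, 33.7194) (74, 36) (31.6609, 36)]  |A|=569.7377
6. ⊥bis P6·P4 via (17.6,27.84): [(20.575, 17.0735) (20.6504, 16.9997) (38.9571, 18.78) (74, 33.7194) (74, 36) (31.6609, 36)]  |A|=569.7377
7. ⊥bis P6·P5 via (46.88,31.53): [(20.575, 17.0735) (20.6504, 16.9997) (38.9571, 18.78) (48.328, 22.775) (46.1407, 36) (31.6609, 36)]  |A|=356.2438
8. ⊥bis P6·P7 via (28.78,15.8): [(21.0987, 17.9676) (23.5346, 17.2802) (38.9571, 18.78) (48.328, 22.775) (46.1407, 36) (31.6609, 36)]  |A|=354.8579
9. canonical 6-gon: [(21.0987, 17.9676) (23.5346, 17.2802) (38.9571, 18.78) (48.328, 22.775) (46.1407, 36) (31.6609, 36)]
10. shoelace: 354.8579

Area of P6's cell: 354.8579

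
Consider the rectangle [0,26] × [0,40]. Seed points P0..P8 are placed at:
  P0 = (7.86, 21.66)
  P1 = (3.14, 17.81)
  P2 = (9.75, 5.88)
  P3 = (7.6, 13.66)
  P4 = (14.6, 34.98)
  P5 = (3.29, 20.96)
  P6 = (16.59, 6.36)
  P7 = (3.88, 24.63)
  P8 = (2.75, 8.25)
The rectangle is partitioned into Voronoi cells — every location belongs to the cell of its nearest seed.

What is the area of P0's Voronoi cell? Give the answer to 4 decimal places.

Area of P0's cell: 136.4134

1. box [0,26]×[0,40]: [(0, 0) (26, 0) (26, 40) (0, 40)]
2. ⊥bis P0·P1 via (5.5,19.735): [(0, 26.4779) (21.5974, 0) (26, 0) (26, 40) (0, 40)]  |A|=754.0735
3. ⊥bis P0·P2 via (8.805,13.77): [(0, 26.4779) (10.2266, 13.9403) (26, 15.8295) (26, 40) (0, 40)]  |A|=598.5447
4. ⊥bis P0·P3 via (7.73,17.66): [(0, 26.4779) (7.1779, 17.6779) (26, 17.0662) (26, 40) (0, 40)]  |A|=554.548
5. ⊥bis P0·P4 via (11.23,28.32): [(0, 34.0024) (0, 26.4779) (7.1779, 17.6779) (26, 17.0662) (26, 20.8463)]  |A|=227.5816
6. ⊥bis P0·P5 via (5.575,21.31): [(3.9359, 32.0108) (5.8894, 19.2576) (7.1779, 17.6779) (26, 17.0662) (26, 20.8463)]  |A|=182.2715
7. ⊥bis P0·P6 via (12.225,14.01): [(25.0493, 21.3274) (3.9359, 32.0108) (5.8894, 19.2576) (7.1779, 17.6779) (18.035, 17.3251)]  |A|=163.6275
8. ⊥bis P0·P7 via (5.87,23.145): [(25.0493, 21.3274) (10.1424, 28.8703) (5.392, 22.5045) (5.8894, 19.2576) (7.1779, 17.6779) (18.035, 17.3251)]  |A|=136.4134
9. ⊥bis P0·P8 via (5.305,14.955): [(25.0493, 21.3274) (10.1424, 28.8703) (5.392, 22.5045) (5.8894, 19.2576) (7.1779, 17.6779) (18.035, 17.3251)]  |A|=136.4134
10. canonical 6-gon: [(25.0493, 21.3274) (10.1424, 28.8703) (5.392, 22.5045) (5.8894, 19.2576) (7.1779, 17.6779) (18.035, 17.3251)]
11. shoelace: 136.4134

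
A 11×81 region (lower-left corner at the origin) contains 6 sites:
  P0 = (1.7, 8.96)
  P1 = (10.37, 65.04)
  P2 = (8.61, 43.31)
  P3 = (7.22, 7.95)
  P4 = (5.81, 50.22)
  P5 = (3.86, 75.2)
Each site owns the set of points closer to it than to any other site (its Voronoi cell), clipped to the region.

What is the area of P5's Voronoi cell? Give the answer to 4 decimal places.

Area of P5's cell: 131.0629

1. box [0,11]×[0,81]: [(0, 0) (11, 0) (11, 81) (0, 81)]
2. ⊥bis P5·P0 via (2.78,42.08): [(0, 42.1707) (11, 41.812) (11, 81) (0, 81)]  |A|=429.0957
3. ⊥bis P5·P1 via (7.115,70.12): [(0, 65.5611) (11, 72.6093) (11, 81) (0, 81)]  |A|=131.0629
4. ⊥bis P5·P2 via (6.235,59.255): [(0, 65.5611) (11, 72.6093) (11, 81) (0, 81)]  |A|=131.0629
5. ⊥bis P5·P3 via (5.54,41.575): [(0, 65.5611) (11, 72.6093) (11, 81) (0, 81)]  |A|=131.0629
6. ⊥bis P5·P4 via (4.835,62.71): [(0, 65.5611) (11, 72.6093) (11, 81) (0, 81)]  |A|=131.0629
7. canonical 4-gon: [(0, 65.5611) (11, 72.6093) (11, 81) (0, 81)]
8. shoelace: 131.0629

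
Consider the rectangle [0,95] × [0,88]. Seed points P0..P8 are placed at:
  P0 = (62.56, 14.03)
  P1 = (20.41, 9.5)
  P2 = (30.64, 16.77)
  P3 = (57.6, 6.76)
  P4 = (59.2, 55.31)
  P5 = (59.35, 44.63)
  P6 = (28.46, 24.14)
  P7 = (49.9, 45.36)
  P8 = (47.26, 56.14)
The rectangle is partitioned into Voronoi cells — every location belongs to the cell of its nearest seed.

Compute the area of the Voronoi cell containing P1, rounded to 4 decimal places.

1. box [0,95]×[0,88]: [(0, 0) (95, 0) (95, 88) (0, 88)]
2. ⊥bis P1·P0 via (41.485,11.765): [(0, 0) (42.7494, 0) (33.2918, 88) (0, 88)]  |A|=3345.8126
3. ⊥bis P1·P2 via (25.525,13.135): [(0, 49.0526) (0, 0) (34.8595, 0)]  |A|=854.9729
4. ⊥bis P1·P3 via (39.005,8.13): [(0, 49.0526) (0, 0) (34.8595, 0)]  |A|=854.9729
5. ⊥bis P1·P4 via (39.805,32.405): [(0, 49.0526) (0, 0) (34.8595, 0)]  |A|=854.9729
6. ⊥bis P1·P5 via (39.88,27.065): [(0, 49.0526) (0, 0) (34.8595, 0)]  |A|=854.9729
7. ⊥bis P1·P6 via (24.435,16.82): [(21.9257, 18.1998) (0, 30.2559) (0, 0) (34.8595, 0)]  |A|=648.908
8. ⊥bis P1·P7 via (35.155,27.43): [(21.9257, 18.1998) (0, 30.2559) (0, 0) (34.8595, 0)]  |A|=648.908
9. ⊥bis P1·P8 via (33.835,32.82): [(21.9257, 18.1998) (0, 30.2559) (0, 0) (34.8595, 0)]  |A|=648.908
10. canonical 4-gon: [(21.9257, 18.1998) (0, 30.2559) (0, 0) (34.8595, 0)]
11. shoelace: 648.908

Area of P1's cell: 648.9080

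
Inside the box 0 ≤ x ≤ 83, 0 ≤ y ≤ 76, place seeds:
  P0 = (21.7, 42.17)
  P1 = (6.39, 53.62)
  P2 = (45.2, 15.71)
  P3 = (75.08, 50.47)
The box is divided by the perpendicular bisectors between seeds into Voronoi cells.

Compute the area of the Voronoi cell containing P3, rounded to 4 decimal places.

1. box [0,83]×[0,76]: [(0, 0) (83, 0) (83, 76) (0, 76)]
2. ⊥bis P3·P0 via (48.39,46.32): [(55.5922, 0) (83, 0) (83, 76) (43.7751, 76)]  |A|=2532.0412
3. ⊥bis P3·P1 via (40.735,52.045): [(55.5922, 0) (83, 0) (83, 76) (43.7751, 76)]  |A|=2532.0412
4. ⊥bis P3·P2 via (60.14,33.09): [(48.9517, 42.7076) (83, 13.4393) (83, 76) (43.7751, 76)]  |A|=1717.9886
5. canonical 4-gon: [(48.9517, 42.7076) (83, 13.4393) (83, 76) (43.7751, 76)]
6. shoelace: 1717.9886

Area of P3's cell: 1717.9886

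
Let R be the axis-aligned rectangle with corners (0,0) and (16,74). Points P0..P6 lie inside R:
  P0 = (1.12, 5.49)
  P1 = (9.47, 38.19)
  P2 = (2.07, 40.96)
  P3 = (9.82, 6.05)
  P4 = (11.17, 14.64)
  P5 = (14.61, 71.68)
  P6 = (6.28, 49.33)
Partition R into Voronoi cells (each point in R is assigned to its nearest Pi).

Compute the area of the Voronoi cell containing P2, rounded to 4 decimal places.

Area of P2's cell: 83.5416

1. box [0,16]×[0,74]: [(0, 0) (16, 0) (16, 74) (0, 74)]
2. ⊥bis P2·P0 via (1.595,23.225): [(0, 23.2677) (16, 22.8392) (16, 74) (0, 74)]  |A|=815.1447
3. ⊥bis P2·P1 via (5.77,39.575): [(0, 24.1606) (16, 66.9042) (16, 74) (0, 74)]  |A|=455.4816
4. ⊥bis P2·P3 via (5.945,23.505): [(0, 24.1606) (16, 66.9042) (16, 74) (0, 74)]  |A|=455.4816
5. ⊥bis P2·P4 via (6.62,27.8): [(0, 25.5112) (0.5807, 25.712) (16, 66.9042) (16, 74) (0, 74)]  |A|=455.0894
6. ⊥bis P2·P5 via (8.34,56.32): [(0, 59.7244) (0, 25.5112) (0.5807, 25.712) (11.5479, 55.0105)]  |A|=204.9516
7. ⊥bis P2·P6 via (4.175,45.145): [(0, 47.245) (0, 25.5112) (0.5807, 25.712) (7.2719, 43.5873)]  |A|=83.5416
8. canonical 4-gon: [(0, 47.245) (0, 25.5112) (0.5807, 25.712) (7.2719, 43.5873)]
9. shoelace: 83.5416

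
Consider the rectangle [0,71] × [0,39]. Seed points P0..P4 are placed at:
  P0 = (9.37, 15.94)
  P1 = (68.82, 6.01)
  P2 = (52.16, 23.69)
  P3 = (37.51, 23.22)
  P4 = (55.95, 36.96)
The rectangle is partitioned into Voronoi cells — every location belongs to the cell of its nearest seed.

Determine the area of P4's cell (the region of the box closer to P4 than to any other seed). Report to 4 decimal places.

Area of P4's cell: 270.8975

1. box [0,71]×[0,39]: [(0, 0) (71, 0) (71, 39) (0, 39)]
2. ⊥bis P4·P0 via (32.66,26.45): [(44.596, 0) (71, 0) (71, 39) (26.9966, 39)]  |A|=1372.9442
3. ⊥bis P4·P1 via (62.385,21.485): [(39.2431, 11.8619) (71, 25.0674) (71, 39) (26.9966, 39)]  |A|=818.3129
4. ⊥bis P4·P2 via (54.055,30.325): [(27.4872, 37.913) (71, 25.4854) (71, 39) (26.9966, 39)]  |A|=317.9463
5. ⊥bis P4·P3 via (46.73,30.09): [(44.5273, 33.0462) (71, 25.4854) (71, 39) (40.091, 39)]  |A|=270.8975
6. canonical 4-gon: [(44.5273, 33.0462) (71, 25.4854) (71, 39) (40.091, 39)]
7. shoelace: 270.8975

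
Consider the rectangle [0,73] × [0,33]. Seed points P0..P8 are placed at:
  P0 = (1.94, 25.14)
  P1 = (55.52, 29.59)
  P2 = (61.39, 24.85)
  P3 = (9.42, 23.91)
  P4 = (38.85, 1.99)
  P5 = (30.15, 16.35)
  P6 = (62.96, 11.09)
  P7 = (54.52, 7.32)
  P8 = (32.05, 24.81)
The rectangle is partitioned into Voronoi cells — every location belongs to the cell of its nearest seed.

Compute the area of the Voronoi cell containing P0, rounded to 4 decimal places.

Area of P0's cell: 143.8926

1. box [0,73]×[0,33]: [(0, 0) (73, 0) (73, 33) (0, 33)]
2. ⊥bis P0·P1 via (28.73,27.365): [(0, 0) (31.0028, 0) (28.262, 33) (0, 33)]  |A|=977.8684
3. ⊥bis P0·P2 via (31.665,24.995): [(0, 0) (31.0028, 0) (28.262, 33) (0, 33)]  |A|=977.8684
4. ⊥bis P0·P3 via (5.68,24.525): [(0, 0) (1.6471, 0) (7.0736, 33) (0, 33)]  |A|=143.8926
5. ⊥bis P0·P4 via (20.395,13.565): [(0, 0) (1.6471, 0) (7.0736, 33) (0, 33)]  |A|=143.8926
6. ⊥bis P0·P5 via (16.045,20.745): [(0, 0) (1.6471, 0) (7.0736, 33) (0, 33)]  |A|=143.8926
7. ⊥bis P0·P6 via (32.45,18.115): [(0, 0) (1.6471, 0) (7.0736, 33) (0, 33)]  |A|=143.8926
8. ⊥bis P0·P7 via (28.23,16.23): [(0, 0) (1.6471, 0) (7.0736, 33) (0, 33)]  |A|=143.8926
9. ⊥bis P0·P8 via (16.995,24.975): [(0, 0) (1.6471, 0) (7.0736, 33) (0, 33)]  |A|=143.8926
10. canonical 4-gon: [(0, 0) (1.6471, 0) (7.0736, 33) (0, 33)]
11. shoelace: 143.8926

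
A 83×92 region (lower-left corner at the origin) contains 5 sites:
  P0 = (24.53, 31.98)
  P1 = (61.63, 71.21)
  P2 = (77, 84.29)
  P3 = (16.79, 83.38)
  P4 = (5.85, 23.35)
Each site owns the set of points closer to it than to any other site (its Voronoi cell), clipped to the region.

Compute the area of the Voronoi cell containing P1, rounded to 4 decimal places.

Area of P1's cell: 2147.4571

1. box [0,83]×[0,92]: [(0, 0) (83, 0) (83, 92) (0, 92)]
2. ⊥bis P1·P0 via (43.08,51.595): [(83, 13.8425) (83, 92) (0.3553, 92)]  |A|=3229.6549
3. ⊥bis P1·P2 via (69.315,77.75): [(83, 13.8425) (83, 61.6691) (57.1881, 92) (0.3553, 92)]  |A|=2838.206
4. ⊥bis P1·P3 via (39.21,77.295): [(34.4499, 59.7565) (83, 13.8425) (83, 61.6691) (57.1881, 92) (43.2011, 92)]  |A|=2147.4571
5. ⊥bis P1·P4 via (33.74,47.28): [(34.4499, 59.7565) (83, 13.8425) (83, 61.6691) (57.1881, 92) (43.2011, 92)]  |A|=2147.4571
6. canonical 5-gon: [(34.4499, 59.7565) (83, 13.8425) (83, 61.6691) (57.1881, 92) (43.2011, 92)]
7. shoelace: 2147.4571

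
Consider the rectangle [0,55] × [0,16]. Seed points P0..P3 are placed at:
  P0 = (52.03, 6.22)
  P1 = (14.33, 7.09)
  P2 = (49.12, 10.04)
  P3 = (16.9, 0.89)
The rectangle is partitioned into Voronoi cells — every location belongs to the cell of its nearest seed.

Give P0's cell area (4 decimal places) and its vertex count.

1. box [0,55]×[0,16]: [(0, 0) (55, 0) (55, 16) (0, 16)]
2. ⊥bis P0·P1 via (33.18,6.655): [(33.0264, 0) (55, 0) (55, 16) (33.3957, 16)]  |A|=348.6234
3. ⊥bis P0·P2 via (50.575,8.13): [(39.9026, 0) (55, 0) (55, 11.5009)]  |A|=86.8165
4. ⊥bis P0·P3 via (34.465,3.555): [(39.9026, 0) (55, 0) (55, 11.5009)]  |A|=86.8165
5. canonical 3-gon: [(39.9026, 0) (55, 0) (55, 11.5009)]
6. shoelace: 86.8165

Area of P0's cell: 86.8165 (3 vertices)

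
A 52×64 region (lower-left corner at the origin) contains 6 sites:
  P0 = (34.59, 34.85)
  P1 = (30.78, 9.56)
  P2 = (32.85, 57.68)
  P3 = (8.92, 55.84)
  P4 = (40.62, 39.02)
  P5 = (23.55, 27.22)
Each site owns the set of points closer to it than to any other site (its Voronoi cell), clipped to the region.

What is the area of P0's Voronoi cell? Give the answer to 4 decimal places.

1. box [0,52]×[0,64]: [(0, 0) (52, 0) (52, 64) (0, 64)]
2. ⊥bis P0·P1 via (32.685,22.205): [(0, 27.1291) (52, 19.2951) (52, 64) (0, 64)]  |A|=2120.9702
3. ⊥bis P0·P2 via (33.72,46.265): [(0, 43.695) (0, 27.1291) (52, 19.2951) (52, 47.6582)]  |A|=1168.1542
4. ⊥bis P0·P3 via (21.755,45.345): [(21.762, 45.3536) (6.1077, 26.2089) (52, 19.2951) (52, 47.6582)]  |A|=922.2327
5. ⊥bis P0·P4 via (37.605,36.935): [(31.2814, 46.0791) (21.762, 45.3536) (6.1077, 26.2089) (49.5483, 19.6645)]  |A|=599.4045
6. ⊥bis P0·P5 via (29.07,31.035): [(31.2814, 46.0791) (21.762, 45.3536) (20.3595, 43.6384) (35.4617, 21.7867) (49.5483, 19.6645)]  |A|=312.0799
7. canonical 5-gon: [(31.2814, 46.0791) (21.762, 45.3536) (20.3595, 43.6384) (35.4617, 21.7867) (49.5483, 19.6645)]
8. shoelace: 312.0799

Area of P0's cell: 312.0799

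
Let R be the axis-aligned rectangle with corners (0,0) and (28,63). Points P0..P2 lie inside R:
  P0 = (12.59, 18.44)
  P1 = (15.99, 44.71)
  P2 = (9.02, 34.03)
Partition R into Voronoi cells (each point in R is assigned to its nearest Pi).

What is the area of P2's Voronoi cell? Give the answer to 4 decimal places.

Area of P2's cell: 320.4503

1. box [0,28]×[0,63]: [(0, 0) (28, 0) (28, 63) (0, 63)]
2. ⊥bis P2·P0 via (10.805,26.235): [(0, 23.7607) (28, 30.1725) (28, 63) (0, 63)]  |A|=1008.9343
3. ⊥bis P2·P1 via (12.505,39.37): [(0, 47.531) (0, 23.7607) (26.9622, 29.9349)]  |A|=320.4503
4. canonical 3-gon: [(0, 47.531) (0, 23.7607) (26.9622, 29.9349)]
5. shoelace: 320.4503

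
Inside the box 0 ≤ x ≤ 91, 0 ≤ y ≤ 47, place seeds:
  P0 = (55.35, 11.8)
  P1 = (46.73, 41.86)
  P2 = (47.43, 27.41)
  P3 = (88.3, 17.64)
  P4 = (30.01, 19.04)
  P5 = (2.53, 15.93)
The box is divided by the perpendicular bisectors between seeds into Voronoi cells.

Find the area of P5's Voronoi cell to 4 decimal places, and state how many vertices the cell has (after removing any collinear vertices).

Area of P5's cell: 732.6954 (4 vertices)

1. box [0,91]×[0,47]: [(0, 0) (91, 0) (91, 47) (0, 47)]
2. ⊥bis P5·P0 via (28.94,13.865): [(0, 0) (27.8559, 0) (31.5308, 47) (0, 47)]  |A|=1395.588
3. ⊥bis P5·P1 via (24.63,28.895): [(0, 0) (27.8559, 0) (29.4701, 20.6446) (14.0087, 47) (0, 47)]  |A|=1164.6865
4. ⊥bis P5·P2 via (24.98,21.67): [(0, 0) (27.8559, 0) (28.4799, 7.9812) (21.9761, 33.4189) (14.0087, 47) (0, 47)]  |A|=1110.912
5. ⊥bis P5·P3 via (45.415,16.785): [(0, 0) (27.8559, 0) (28.4799, 7.9812) (21.9761, 33.4189) (14.0087, 47) (0, 47)]  |A|=1110.912
6. ⊥bis P5·P4 via (16.27,17.485): [(0, 0) (18.2488, 0) (12.9297, 47) (0, 47)]  |A|=732.6954
7. canonical 4-gon: [(0, 0) (18.2488, 0) (12.9297, 47) (0, 47)]
8. shoelace: 732.6954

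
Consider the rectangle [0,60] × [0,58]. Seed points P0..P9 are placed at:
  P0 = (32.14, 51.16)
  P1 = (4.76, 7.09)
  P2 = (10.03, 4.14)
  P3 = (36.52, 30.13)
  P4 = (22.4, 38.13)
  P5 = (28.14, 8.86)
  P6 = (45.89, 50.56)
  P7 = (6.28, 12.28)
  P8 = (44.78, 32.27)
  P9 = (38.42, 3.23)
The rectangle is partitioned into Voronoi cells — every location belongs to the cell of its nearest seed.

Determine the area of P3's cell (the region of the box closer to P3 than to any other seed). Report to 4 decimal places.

Area of P3's cell: 294.1422

1. box [0,60]×[0,58]: [(0, 0) (60, 0) (60, 58) (0, 58)]
2. ⊥bis P3·P0 via (34.33,40.645): [(0, 33.495) (0, 0) (60, 0) (60, 45.9914)]  |A|=2384.5904
3. ⊥bis P3·P1 via (20.64,18.61): [(8.55, 35.2757) (34.1405, 0) (60, 0) (60, 45.9914)]  |A|=1639.2349
4. ⊥bis P3·P2 via (23.275,17.135): [(8.55, 35.2757) (17.2698, 23.2557) (40.0866, 0) (60, 0) (60, 45.9914)]  |A|=1570.0942
5. ⊥bis P3·P4 via (29.46,34.13): [(32.9935, 40.3666) (21.0918, 19.3602) (40.0866, 0) (60, 0) (60, 45.9914)]  |A|=1337.6677
6. ⊥bis P3·P5 via (32.33,19.495): [(32.9935, 40.3666) (23.2051, 23.0901) (60, 8.5935) (60, 45.9914)]  |A|=893.7873
7. ⊥bis P3·P6 via (41.205,40.345): [(38.6081, 41.536) (32.9935, 40.3666) (23.2051, 23.0901) (60, 8.5935) (60, 31.7249)]  |A|=741.1936
8. ⊥bis P3·P7 via (21.4,21.205): [(38.6081, 41.536) (32.9935, 40.3666) (23.2051, 23.0901) (60, 8.5935) (60, 31.7249)]  |A|=741.1936
9. ⊥bis P3·P8 via (40.65,31.2): [(38.0047, 41.4103) (32.9935, 40.3666) (23.2051, 23.0901) (44.973, 14.5139)]  |A|=301.04
10. ⊥bis P3·P9 via (37.47,16.68): [(44.2871, 17.1615) (38.0047, 41.4103) (32.9935, 40.3666) (23.2051, 23.0901) (39.1702, 16.8001)]  |A|=294.1422
11. canonical 5-gon: [(44.2871, 17.1615) (38.0047, 41.4103) (32.9935, 40.3666) (23.2051, 23.0901) (39.1702, 16.8001)]
12. shoelace: 294.1422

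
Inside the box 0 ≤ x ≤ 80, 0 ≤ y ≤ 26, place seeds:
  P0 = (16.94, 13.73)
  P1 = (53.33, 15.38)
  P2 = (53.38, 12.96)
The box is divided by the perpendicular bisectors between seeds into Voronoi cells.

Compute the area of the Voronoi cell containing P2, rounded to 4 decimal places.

1. box [0,80]×[0,26]: [(0, 0) (80, 0) (80, 26) (0, 26)]
2. ⊥bis P2·P0 via (35.16,13.345): [(34.878, 0) (80, 0) (80, 26) (35.4274, 26)]  |A|=1166.0295
3. ⊥bis P2·P1 via (53.355,14.17): [(35.1695, 13.7943) (34.878, 0) (80, 0) (80, 14.7205)]  |A|=641.1765
4. canonical 4-gon: [(35.1695, 13.7943) (34.878, 0) (80, 0) (80, 14.7205)]
5. shoelace: 641.1765

Area of P2's cell: 641.1765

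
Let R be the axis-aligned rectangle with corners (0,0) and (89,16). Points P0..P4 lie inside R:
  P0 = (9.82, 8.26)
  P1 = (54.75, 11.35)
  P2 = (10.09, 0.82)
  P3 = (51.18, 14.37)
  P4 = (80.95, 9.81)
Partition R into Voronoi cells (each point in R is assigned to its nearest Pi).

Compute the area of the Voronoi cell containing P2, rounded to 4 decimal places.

Area of P2's cell: 153.6904

1. box [0,89]×[0,16]: [(0, 0) (89, 0) (89, 16) (0, 16)]
2. ⊥bis P2·P0 via (9.955,4.54): [(0, 4.1787) (0, 0) (89, 0) (89, 7.4086)]  |A|=515.6348
3. ⊥bis P2·P1 via (32.42,6.085): [(32.5906, 5.3615) (0, 4.1787) (0, 0) (33.8547, 0)]  |A|=158.8489
4. ⊥bis P2·P3 via (30.635,7.595): [(31.386, 5.3177) (0, 4.1787) (0, 0) (33.1396, 0)]  |A|=153.6904
5. ⊥bis P2·P4 via (45.52,5.315): [(31.386, 5.3177) (0, 4.1787) (0, 0) (33.1396, 0)]  |A|=153.6904
6. canonical 4-gon: [(31.386, 5.3177) (0, 4.1787) (0, 0) (33.1396, 0)]
7. shoelace: 153.6904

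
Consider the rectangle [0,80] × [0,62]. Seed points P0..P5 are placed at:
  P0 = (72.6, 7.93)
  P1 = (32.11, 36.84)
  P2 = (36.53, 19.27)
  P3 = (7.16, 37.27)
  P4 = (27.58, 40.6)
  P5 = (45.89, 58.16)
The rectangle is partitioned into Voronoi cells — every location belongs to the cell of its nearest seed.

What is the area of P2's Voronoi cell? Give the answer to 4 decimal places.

1. box [0,80]×[0,62]: [(0, 0) (80, 0) (80, 62) (0, 62)]
2. ⊥bis P2·P0 via (54.565,13.6): [(0, 0) (50.2893, 0) (69.7814, 62) (0, 62)]  |A|=3722.1925
3. ⊥bis P2·P1 via (34.32,28.055): [(0, 19.4213) (0, 0) (50.2893, 0) (61.2384, 34.8267)]  |A|=1470.3712
4. ⊥bis P2·P3 via (21.845,28.27): [(19.4153, 24.3055) (4.5192, 0) (50.2893, 0) (61.2384, 34.8267)]  |A|=1226.9163
5. ⊥bis P2·P4 via (32.055,29.935): [(19.4153, 24.3055) (4.5192, 0) (50.2893, 0) (61.2384, 34.8267)]  |A|=1226.9163
6. ⊥bis P2·P5 via (41.21,38.715): [(59.3447, 34.3504) (19.4153, 24.3055) (4.5192, 0) (50.2893, 0) (60.966, 33.9601)]  |A|=1226.1606
7. canonical 5-gon: [(59.3447, 34.3504) (19.4153, 24.3055) (4.5192, 0) (50.2893, 0) (60.966, 33.9601)]
8. shoelace: 1226.1606

Area of P2's cell: 1226.1606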